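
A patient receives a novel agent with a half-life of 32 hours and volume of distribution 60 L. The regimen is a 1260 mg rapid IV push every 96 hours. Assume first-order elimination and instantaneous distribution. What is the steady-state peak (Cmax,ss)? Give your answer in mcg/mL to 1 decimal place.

The dosing interval is 3 half-lives, so f = 2^(−3) = 0.125.
At steady state, R = 1/(1 − 0.125) = 8/7.
Single-dose peak C₀ = D/Vd = 1260/60 = 21 mcg/mL.
Steady-state peak Cmax,ss = C₀·R = 21 × 8/7 ≈ 24.000 mcg/mL.

24.0 mcg/mL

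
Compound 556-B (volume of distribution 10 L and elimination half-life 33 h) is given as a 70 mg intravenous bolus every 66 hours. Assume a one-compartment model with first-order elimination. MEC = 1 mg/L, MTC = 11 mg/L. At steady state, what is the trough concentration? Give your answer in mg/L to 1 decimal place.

The dosing interval is 2 half-lives, so f = 2^(−2) = 0.25.
At steady state, R = 1/(1 − 0.25) = 4/3.
Single-dose peak C₀ = D/Vd = 70/10 = 7 mg/L.
Steady-state peak Cmax,ss = C₀·R = 7 × 4/3 ≈ 9.333 mg/L.
Steady-state trough Cmin,ss = Cmax,ss·f ≈ 9.333 × 0.25 ≈ 2.333 mg/L.
Trough 2.3 mg/L vs MEC 1 mg/L: adequate.

2.3 mg/L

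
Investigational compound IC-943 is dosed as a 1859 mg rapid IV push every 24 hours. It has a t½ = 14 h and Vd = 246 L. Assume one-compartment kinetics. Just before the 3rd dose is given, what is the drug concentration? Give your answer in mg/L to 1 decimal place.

f = (1/2)^(τ/t½) = (1/2)^(24/14) ≈ 0.3048.
C₀ = D/Vd = 1859/246 ≈ 7.557 mg/L.
Before the 3rd dose, 2 doses have been given. Superposition: Cmin = C₀·(f + f²).
≈ 7.557 × (0.3048 + 0.0929) ≈ 7.557 × 0.3977 ≈ 3.005 mg/L.

3.0 mg/L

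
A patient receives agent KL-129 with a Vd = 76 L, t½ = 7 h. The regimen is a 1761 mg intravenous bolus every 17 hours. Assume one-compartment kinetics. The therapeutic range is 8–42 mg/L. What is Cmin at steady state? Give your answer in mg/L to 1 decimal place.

5.3 mg/L

τ/t½ = 17/7 ≈ 2.4286, so fraction remaining f = (1/2)^(17/7) ≈ 0.1857.
Accumulation ratio R = 1/(1 − f) ≈ 1/0.8143 ≈ 1.2280.
Each bolus raises the concentration by D/Vd = 1761/76 ≈ 23.171 mg/L.
Cmax,ss = C₀/(1 − f) ≈ 23.171/0.8143 ≈ 28.455 mg/L.
One interval later, Cmin,ss = Cmax,ss·e^(−kτ) ≈ 28.455 × 0.1857 ≈ 5.284 mg/L.
Trough 5.3 mg/L vs MEC 8 mg/L: subtherapeutic.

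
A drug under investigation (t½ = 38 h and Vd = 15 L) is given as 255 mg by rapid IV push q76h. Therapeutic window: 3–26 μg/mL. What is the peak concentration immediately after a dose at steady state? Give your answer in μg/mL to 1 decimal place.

22.7 μg/mL

τ = 76 h = 2 half-lives, so f = (1/2)^2 = 0.25.
Accumulation ratio R = 1/(1 − f) = 1/0.75 = 4/3.
Single-dose peak C₀ = D/Vd = 255/15 = 17 μg/mL.
Steady-state peak Cmax,ss = C₀·R = 17 × 4/3 ≈ 22.667 μg/mL.
Peak 22.7 μg/mL vs MTC 26 μg/mL: below toxic threshold.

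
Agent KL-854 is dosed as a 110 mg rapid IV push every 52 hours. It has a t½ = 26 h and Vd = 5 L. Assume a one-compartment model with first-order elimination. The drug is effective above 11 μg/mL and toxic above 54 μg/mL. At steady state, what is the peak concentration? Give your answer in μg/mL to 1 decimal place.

τ = 52 h = 2 half-lives, so f = (1/2)^2 = 0.25.
At steady state, R = 1/(1 − 0.25) = 4/3.
Single-dose peak C₀ = D/Vd = 110/5 = 22 μg/mL.
Steady-state peak Cmax,ss = C₀·R = 22 × 4/3 ≈ 29.333 μg/mL.
Peak 29.3 μg/mL vs MTC 54 μg/mL: below toxic threshold.

29.3 μg/mL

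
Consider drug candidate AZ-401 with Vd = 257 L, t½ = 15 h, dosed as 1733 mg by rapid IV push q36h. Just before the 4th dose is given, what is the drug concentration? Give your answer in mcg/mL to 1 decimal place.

f = (1/2)^(τ/t½) = (1/2)^(36/15) ≈ 0.1895.
C₀ = D/Vd = 1733/257 ≈ 6.743 mcg/mL.
Before the 4th dose, 3 doses have been given. Superposition: Cmin = C₀·(f + f² + … + f^3).
≈ 6.743 × (0.1895 + 0.0359 + 0.0068) ≈ 6.743 × 0.2322 ≈ 1.566 mcg/mL.

1.6 mcg/mL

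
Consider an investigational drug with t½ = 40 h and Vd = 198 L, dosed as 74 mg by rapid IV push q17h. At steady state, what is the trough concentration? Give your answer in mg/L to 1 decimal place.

Over one 17-h interval, 17/40 ≈ 0.425 half-lives elapse, leaving f ≈ 0.7448 of each dose.
At steady state, accumulation factor R = 1/(1 − e^(−kτ)) ≈ 3.9185.
Single-dose peak C₀ = D/Vd = 74/198 ≈ 0.374 mg/L.
Cmax,ss = C₀/(1 − f) ≈ 0.374/0.2552 ≈ 1.466 mg/L.
One interval later, Cmin,ss = Cmax,ss·e^(−kτ) ≈ 1.466 × 0.7448 ≈ 1.092 mg/L.

1.1 mg/L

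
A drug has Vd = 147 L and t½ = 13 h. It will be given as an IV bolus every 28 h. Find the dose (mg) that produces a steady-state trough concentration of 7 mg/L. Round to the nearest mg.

τ/t½ = 28/13 ≈ 2.1538, so f = (1/2)^(28/13) ≈ 0.224713.
Cmin,ss = (D/Vd)·f/(1−f), so D = Cmin,ss·Vd·(1−f)/f.
D = 7 × 147 × (1−f)/f ≈ 7 × 147 × 3.45012 ≈ 3550.17 mg.

3550 mg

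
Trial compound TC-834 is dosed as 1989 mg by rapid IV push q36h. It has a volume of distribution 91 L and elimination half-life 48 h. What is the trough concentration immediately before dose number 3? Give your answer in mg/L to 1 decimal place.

f = (1/2)^(τ/t½) = (1/2)^(36/48) ≈ 0.5946.
C₀ = D/Vd = 1989/91 ≈ 21.857 mg/L.
Before the 3rd dose, 2 doses have been given. Superposition: Cmin = C₀·(f + f²).
≈ 21.857 × (0.5946 + 0.3535) ≈ 21.857 × 0.9481 ≈ 20.723 mg/L.

20.7 mg/L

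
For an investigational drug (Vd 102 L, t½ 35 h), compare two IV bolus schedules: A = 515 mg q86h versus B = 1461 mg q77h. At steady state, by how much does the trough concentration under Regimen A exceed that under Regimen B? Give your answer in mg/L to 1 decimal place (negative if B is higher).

-2.9 mg/L

Regimen A: f = (1/2)^(86/35) ≈ 0.1821; Cmin,ss = (515/102)·f/(1−f) ≈ 1.124 mg/L.
Regimen B: f = (1/2)^(77/35) ≈ 0.2176; Cmin,ss = (1461/102)·f/(1−f) ≈ 3.984 mg/L.
Difference ≈ 1.124 − 3.984 ≈ -2.860 mg/L.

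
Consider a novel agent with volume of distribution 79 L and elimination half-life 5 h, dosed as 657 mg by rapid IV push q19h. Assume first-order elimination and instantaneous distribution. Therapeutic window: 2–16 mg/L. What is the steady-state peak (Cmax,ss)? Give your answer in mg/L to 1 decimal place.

τ/t½ = 19/5 ≈ 3.8, so fraction remaining f = (1/2)^(19/5) ≈ 0.0718.
Accumulation ratio R = 1/(1 − f) ≈ 1/0.9282 ≈ 1.0774.
Single-dose peak C₀ = D/Vd = 657/79 ≈ 8.316 mg/L.
Steady-state peak Cmax,ss = C₀·R ≈ 8.316 × 1.0774 ≈ 8.960 mg/L.
Peak 9.0 mg/L vs MTC 16 mg/L: below toxic threshold.

9.0 mg/L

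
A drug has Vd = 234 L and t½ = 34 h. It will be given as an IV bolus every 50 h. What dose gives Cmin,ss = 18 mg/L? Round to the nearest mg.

7461 mg

τ/t½ = 50/34 ≈ 1.4706, so f = (1/2)^(50/34) ≈ 0.360835.
Cmin,ss = (D/Vd)·f/(1−f), so D = Cmin,ss·Vd·(1−f)/f.
D = 18 × 234 × (1−f)/f ≈ 18 × 234 × 1.77135 ≈ 7460.93 mg.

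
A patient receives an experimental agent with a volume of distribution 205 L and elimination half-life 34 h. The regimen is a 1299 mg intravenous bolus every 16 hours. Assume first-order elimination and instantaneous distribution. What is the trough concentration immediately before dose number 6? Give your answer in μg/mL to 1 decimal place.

13.2 μg/mL

f = (1/2)^(τ/t½) = (1/2)^(16/34) ≈ 0.7217.
C₀ = D/Vd = 1299/205 ≈ 6.337 μg/mL.
Before the 6th dose, 5 doses have been given. Superposition: Cmin = C₀·(f + f² + … + f^5).
≈ 6.337 × (0.7217 + 0.5209 + 0.3759 + 0.2713 + 0.1958) ≈ 6.337 × 2.0856 ≈ 13.216 μg/mL.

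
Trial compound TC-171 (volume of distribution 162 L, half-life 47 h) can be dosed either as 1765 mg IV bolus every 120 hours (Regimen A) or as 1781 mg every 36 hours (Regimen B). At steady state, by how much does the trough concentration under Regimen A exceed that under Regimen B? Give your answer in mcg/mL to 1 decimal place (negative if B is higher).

Regimen A: f = (1/2)^(120/47) ≈ 0.1704; Cmin,ss = (1765/162)·f/(1−f) ≈ 2.238 mcg/mL.
Regimen B: f = (1/2)^(36/47) ≈ 0.5881; Cmin,ss = (1781/162)·f/(1−f) ≈ 15.697 mcg/mL.
Difference ≈ 2.238 − 15.697 ≈ -13.459 mcg/mL.

-13.5 mcg/mL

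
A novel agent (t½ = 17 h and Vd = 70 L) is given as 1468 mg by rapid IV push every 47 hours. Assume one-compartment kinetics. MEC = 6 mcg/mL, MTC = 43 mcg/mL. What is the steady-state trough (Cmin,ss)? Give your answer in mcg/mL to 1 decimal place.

k = ln2/t½ = ln2/17 ≈ 0.040773 h⁻¹; fraction remaining f = e^(−kτ) = e^(−0.040773×47) ≈ 0.1471.
At steady state, accumulation factor R = 1/(1 − e^(−kτ)) ≈ 1.1725.
Single-dose peak C₀ = D/Vd = 1468/70 ≈ 20.971 mcg/mL.
Cmax,ss = C₀/(1 − f) ≈ 20.971/0.8529 ≈ 24.588 mcg/mL.
Steady-state trough Cmin,ss = Cmax,ss·f ≈ 24.588 × 0.1471 ≈ 3.617 mcg/mL.
Trough 3.6 mcg/mL vs MEC 6 mcg/mL: subtherapeutic.

3.6 mcg/mL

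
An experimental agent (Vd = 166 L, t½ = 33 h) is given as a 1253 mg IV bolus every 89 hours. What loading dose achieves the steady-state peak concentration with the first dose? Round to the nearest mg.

f = (1/2)^(89/33) ≈ 0.154217; accumulation ratio R = 1/(1−f) ≈ 1.18234.
Loading dose to hit Cmax,ss on first dose: D_load = D_maint·R ≈ 1253 × 1.18234 ≈ 1481.47 mg.

1481 mg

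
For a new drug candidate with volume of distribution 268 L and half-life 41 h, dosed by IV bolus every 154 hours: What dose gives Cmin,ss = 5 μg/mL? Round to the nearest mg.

τ/t½ = 154/41 ≈ 3.7561, so f = (1/2)^(154/41) ≈ 0.074012.
Cmin,ss = (D/Vd)·f/(1−f), so D = Cmin,ss·Vd·(1−f)/f.
D = 5 × 268 × (1−f)/f ≈ 5 × 268 × 12.51132 ≈ 16765.17 mg.

16765 mg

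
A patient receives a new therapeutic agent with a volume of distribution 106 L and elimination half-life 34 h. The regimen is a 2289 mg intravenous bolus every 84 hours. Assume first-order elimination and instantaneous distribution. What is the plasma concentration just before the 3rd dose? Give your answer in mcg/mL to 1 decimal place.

4.6 mcg/mL

f = (1/2)^(τ/t½) = (1/2)^(84/34) ≈ 0.1804.
C₀ = D/Vd = 2289/106 ≈ 21.594 mcg/mL.
Before the 3rd dose, 2 doses have been given. Superposition: Cmin = C₀·(f + f²).
≈ 21.594 × (0.1804 + 0.0325) ≈ 21.594 × 0.2129 ≈ 4.597 mcg/mL.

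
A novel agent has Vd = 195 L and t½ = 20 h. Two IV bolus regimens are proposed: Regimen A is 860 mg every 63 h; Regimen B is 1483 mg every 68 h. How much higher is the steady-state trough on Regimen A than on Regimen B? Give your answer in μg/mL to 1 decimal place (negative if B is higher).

-0.2 μg/mL

Regimen A: f = (1/2)^(63/20) ≈ 0.1127; Cmin,ss = (860/195)·f/(1−f) ≈ 0.560 μg/mL.
Regimen B: f = (1/2)^(68/20) ≈ 0.0947; Cmin,ss = (1483/195)·f/(1−f) ≈ 0.796 μg/mL.
Difference ≈ 0.560 − 0.796 ≈ -0.236 μg/mL.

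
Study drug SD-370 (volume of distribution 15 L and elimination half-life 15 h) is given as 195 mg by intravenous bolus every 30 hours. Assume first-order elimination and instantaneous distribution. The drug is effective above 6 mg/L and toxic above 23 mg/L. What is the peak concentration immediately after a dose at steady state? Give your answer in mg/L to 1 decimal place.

The dosing interval is 2 half-lives, so f = 2^(−2) = 0.25.
At steady state, R = 1/(1 − 0.25) = 4/3.
Single-dose peak C₀ = D/Vd = 195/15 = 13 mg/L.
Steady-state peak Cmax,ss = C₀·R = 13 × 4/3 ≈ 17.333 mg/L.
Peak 17.3 mg/L vs MTC 23 mg/L: below toxic threshold.

17.3 mg/L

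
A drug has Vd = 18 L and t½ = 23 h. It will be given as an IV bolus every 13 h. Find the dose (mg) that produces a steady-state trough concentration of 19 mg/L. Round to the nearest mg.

164 mg

τ/t½ = 13/23 ≈ 0.56522, so f = (1/2)^(13/23) ≈ 0.675854.
Cmin,ss = (D/Vd)·f/(1−f), so D = Cmin,ss·Vd·(1−f)/f.
D = 19 × 18 × (1−f)/f ≈ 19 × 18 × 0.47961 ≈ 164.03 mg.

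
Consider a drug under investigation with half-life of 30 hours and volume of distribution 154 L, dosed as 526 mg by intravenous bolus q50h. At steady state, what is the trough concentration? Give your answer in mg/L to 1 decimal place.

τ/t½ = 50/30 ≈ 1.6667, so fraction remaining f = (1/2)^(50/30) ≈ 0.3150.
Accumulation ratio R = 1/(1 − f) ≈ 1/0.6850 ≈ 1.4599.
Each bolus raises the concentration by D/Vd = 526/154 ≈ 3.416 mg/L.
Steady-state peak Cmax,ss = C₀·R ≈ 3.416 × 1.4599 ≈ 4.987 mg/L.
One interval later, Cmin,ss = Cmax,ss·e^(−kτ) ≈ 4.987 × 0.3150 ≈ 1.571 mg/L.

1.6 mg/L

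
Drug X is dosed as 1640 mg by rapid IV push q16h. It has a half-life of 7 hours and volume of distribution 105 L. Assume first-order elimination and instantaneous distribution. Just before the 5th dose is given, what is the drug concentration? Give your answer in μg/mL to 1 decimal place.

4.0 μg/mL

f = (1/2)^(τ/t½) = (1/2)^(16/7) ≈ 0.2051.
C₀ = D/Vd = 1640/105 ≈ 15.619 μg/mL.
Before the 5th dose, 4 doses have been given. Superposition: Cmin = C₀·(f + f² + … + f^4).
≈ 15.619 × (0.2051 + 0.0421 + 0.0086 + 0.0018) ≈ 15.619 × 0.2576 ≈ 4.023 μg/mL.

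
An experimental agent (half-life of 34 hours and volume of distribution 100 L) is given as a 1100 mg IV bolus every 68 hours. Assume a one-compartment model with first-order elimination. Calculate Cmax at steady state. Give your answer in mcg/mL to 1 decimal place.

14.7 mcg/mL

The dosing interval is 2 half-lives, so f = 2^(−2) = 0.25.
Accumulation ratio R = 1/(1 − f) = 1/0.75 = 4/3.
Single-dose peak C₀ = D/Vd = 1100/100 = 11 mcg/mL.
Steady-state peak Cmax,ss = C₀·R = 11 × 4/3 ≈ 14.667 mcg/mL.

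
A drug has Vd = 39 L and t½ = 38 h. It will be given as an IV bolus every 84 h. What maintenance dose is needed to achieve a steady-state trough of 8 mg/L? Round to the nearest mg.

τ/t½ = 84/38 ≈ 2.2105, so f = (1/2)^(84/38) ≈ 0.216055.
Cmin,ss = (D/Vd)·f/(1−f), so D = Cmin,ss·Vd·(1−f)/f.
D = 8 × 39 × (1−f)/f ≈ 8 × 39 × 3.62845 ≈ 1132.08 mg.

1132 mg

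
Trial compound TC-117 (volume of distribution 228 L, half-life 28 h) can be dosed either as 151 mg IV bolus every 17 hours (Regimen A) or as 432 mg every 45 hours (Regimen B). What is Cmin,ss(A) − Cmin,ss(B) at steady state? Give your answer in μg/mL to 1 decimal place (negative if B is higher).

Regimen A: f = (1/2)^(17/28) ≈ 0.6565; Cmin,ss = (151/228)·f/(1−f) ≈ 1.266 μg/mL.
Regimen B: f = (1/2)^(45/28) ≈ 0.3282; Cmin,ss = (432/228)·f/(1−f) ≈ 0.926 μg/mL.
Difference ≈ 1.266 − 0.926 ≈ 0.340 μg/mL.

0.3 μg/mL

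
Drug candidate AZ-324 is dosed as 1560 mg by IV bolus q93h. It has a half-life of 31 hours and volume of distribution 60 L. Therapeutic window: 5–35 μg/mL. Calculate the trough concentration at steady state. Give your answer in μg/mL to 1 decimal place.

3.7 μg/mL

The dosing interval is 3 half-lives, so f = 2^(−3) = 0.125.
At steady state, R = 1/(1 − 0.125) = 8/7.
Single-dose peak C₀ = D/Vd = 1560/60 = 26 μg/mL.
Steady-state peak Cmax,ss = C₀·R = 26 × 8/7 ≈ 29.714 μg/mL.
Steady-state trough Cmin,ss = Cmax,ss·f ≈ 29.714 × 0.125 ≈ 3.714 μg/mL.
Trough 3.7 μg/mL vs MEC 5 μg/mL: subtherapeutic.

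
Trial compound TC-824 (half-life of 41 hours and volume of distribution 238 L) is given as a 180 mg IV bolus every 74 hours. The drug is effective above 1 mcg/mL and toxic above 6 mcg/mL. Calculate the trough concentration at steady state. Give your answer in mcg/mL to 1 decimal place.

k = ln2/t½ = ln2/41 ≈ 0.016906 h⁻¹; fraction remaining f = e^(−kτ) = e^(−0.016906×74) ≈ 0.2862.
Accumulation ratio R = 1/(1 − f) ≈ 1/0.7138 ≈ 1.4010.
Each bolus raises the concentration by D/Vd = 180/238 ≈ 0.756 mcg/mL.
Cmax,ss = C₀/(1 − f) ≈ 0.756/0.7138 ≈ 1.059 mcg/mL.
One interval later, Cmin,ss = Cmax,ss·e^(−kτ) ≈ 1.059 × 0.2862 ≈ 0.303 mcg/mL.
Trough 0.3 mcg/mL vs MEC 1 mcg/mL: subtherapeutic.

0.3 mcg/mL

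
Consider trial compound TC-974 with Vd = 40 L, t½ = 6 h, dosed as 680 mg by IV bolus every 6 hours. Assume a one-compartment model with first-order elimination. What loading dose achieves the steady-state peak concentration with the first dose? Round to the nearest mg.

1360 mg

f = (1/2)^(6/6) ≈ 0.500000; accumulation ratio R = 1/(1−f) ≈ 2.00000.
Loading dose to hit Cmax,ss on first dose: D_load = D_maint·R ≈ 680 × 2.00000 ≈ 1360.00 mg.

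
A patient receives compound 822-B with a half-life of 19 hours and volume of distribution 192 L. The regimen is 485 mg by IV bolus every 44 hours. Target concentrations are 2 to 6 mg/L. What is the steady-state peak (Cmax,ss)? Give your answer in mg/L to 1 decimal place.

3.2 mg/L

τ/t½ = 44/19 ≈ 2.3158, so fraction remaining f = (1/2)^(44/19) ≈ 0.2009.
At steady state, accumulation factor R = 1/(1 − e^(−kτ)) ≈ 1.2514.
Single-dose peak C₀ = D/Vd = 485/192 ≈ 2.526 mg/L.
Steady-state peak Cmax,ss = C₀·R ≈ 2.526 × 1.2514 ≈ 3.161 mg/L.
Peak 3.2 mg/L vs MTC 6 mg/L: below toxic threshold.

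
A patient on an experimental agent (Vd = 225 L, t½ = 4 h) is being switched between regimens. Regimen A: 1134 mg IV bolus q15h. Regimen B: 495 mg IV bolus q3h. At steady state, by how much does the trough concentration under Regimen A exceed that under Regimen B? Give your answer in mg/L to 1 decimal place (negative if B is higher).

Regimen A: f = (1/2)^(15/4) ≈ 0.0743; Cmin,ss = (1134/225)·f/(1−f) ≈ 0.405 mg/L.
Regimen B: f = (1/2)^(3/4) ≈ 0.5946; Cmin,ss = (495/225)·f/(1−f) ≈ 3.227 mg/L.
Difference ≈ 0.405 − 3.227 ≈ -2.822 mg/L.

-2.8 mg/L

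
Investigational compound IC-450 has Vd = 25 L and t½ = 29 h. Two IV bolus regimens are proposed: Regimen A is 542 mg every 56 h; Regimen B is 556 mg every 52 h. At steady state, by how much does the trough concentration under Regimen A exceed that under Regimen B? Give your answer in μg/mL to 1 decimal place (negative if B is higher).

Regimen A: f = (1/2)^(56/29) ≈ 0.2622; Cmin,ss = (542/25)·f/(1−f) ≈ 7.705 μg/mL.
Regimen B: f = (1/2)^(52/29) ≈ 0.2886; Cmin,ss = (556/25)·f/(1−f) ≈ 9.022 μg/mL.
Difference ≈ 7.705 − 9.022 ≈ -1.317 μg/mL.

-1.3 μg/mL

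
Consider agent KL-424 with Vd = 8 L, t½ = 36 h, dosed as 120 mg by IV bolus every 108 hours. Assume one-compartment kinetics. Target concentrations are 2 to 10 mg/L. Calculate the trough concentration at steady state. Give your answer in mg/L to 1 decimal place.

2.1 mg/L

τ = 108 h = 3 half-lives, so f = (1/2)^3 = 0.125.
At steady state, R = 1/(1 − 0.125) = 8/7.
Single-dose peak C₀ = D/Vd = 120/8 = 15 mg/L.
Steady-state peak Cmax,ss = C₀·R = 15 × 8/7 ≈ 17.143 mg/L.
Steady-state trough Cmin,ss = Cmax,ss·f ≈ 17.143 × 0.125 ≈ 2.143 mg/L.
Trough 2.1 mg/L vs MEC 2 mg/L: adequate.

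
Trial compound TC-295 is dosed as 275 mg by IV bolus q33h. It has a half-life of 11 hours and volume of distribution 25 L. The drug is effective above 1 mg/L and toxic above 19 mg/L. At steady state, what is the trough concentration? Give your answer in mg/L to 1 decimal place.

The dosing interval is 3 half-lives, so f = 2^(−3) = 0.125.
Accumulation ratio R = 1/(1 − f) = 1/0.875 = 8/7.
Single-dose peak C₀ = D/Vd = 275/25 = 11 mg/L.
Steady-state peak Cmax,ss = C₀·R = 11 × 8/7 ≈ 12.571 mg/L.
Steady-state trough Cmin,ss = Cmax,ss·f ≈ 12.571 × 0.125 ≈ 1.571 mg/L.
Trough 1.6 mg/L vs MEC 1 mg/L: adequate.

1.6 mg/L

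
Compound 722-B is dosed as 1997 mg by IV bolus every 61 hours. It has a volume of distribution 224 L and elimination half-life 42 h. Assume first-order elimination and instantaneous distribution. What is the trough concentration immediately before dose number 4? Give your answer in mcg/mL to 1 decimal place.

f = (1/2)^(τ/t½) = (1/2)^(61/42) ≈ 0.3654.
C₀ = D/Vd = 1997/224 ≈ 8.915 mcg/mL.
Before the 4th dose, 3 doses have been given. Superposition: Cmin = C₀·(f + f² + … + f^3).
≈ 8.915 × (0.3654 + 0.1335 + 0.0488) ≈ 8.915 × 0.5477 ≈ 4.883 mcg/mL.

4.9 mcg/mL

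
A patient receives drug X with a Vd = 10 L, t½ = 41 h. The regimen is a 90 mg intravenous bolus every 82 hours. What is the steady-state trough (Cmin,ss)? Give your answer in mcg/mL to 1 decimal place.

τ = 82 h = 2 half-lives, so f = (1/2)^2 = 0.25.
At steady state, R = 1/(1 − 0.25) = 4/3.
Single-dose peak C₀ = D/Vd = 90/10 = 9 mcg/mL.
Steady-state peak Cmax,ss = C₀·R = 9 × 4/3 ≈ 12.000 mcg/mL.
Steady-state trough Cmin,ss = Cmax,ss·f ≈ 12.000 × 0.25 ≈ 3.000 mcg/mL.

3.0 mcg/mL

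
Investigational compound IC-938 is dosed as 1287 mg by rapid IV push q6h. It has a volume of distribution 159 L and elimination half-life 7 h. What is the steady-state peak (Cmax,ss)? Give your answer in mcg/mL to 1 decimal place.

k = ln2/t½ = ln2/7 ≈ 0.099021 h⁻¹; fraction remaining f = e^(−kτ) = e^(−0.099021×6) ≈ 0.5520.
At steady state, accumulation factor R = 1/(1 − e^(−kτ)) ≈ 2.2321.
Each bolus raises the concentration by D/Vd = 1287/159 ≈ 8.094 mcg/mL.
Steady-state peak Cmax,ss = C₀·R ≈ 8.094 × 2.2321 ≈ 18.067 mcg/mL.

18.1 mcg/mL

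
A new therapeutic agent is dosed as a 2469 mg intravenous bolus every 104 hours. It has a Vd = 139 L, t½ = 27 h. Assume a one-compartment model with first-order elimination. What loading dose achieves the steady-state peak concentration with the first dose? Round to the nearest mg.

f = (1/2)^(104/27) ≈ 0.069259; accumulation ratio R = 1/(1−f) ≈ 1.07441.
Loading dose to hit Cmax,ss on first dose: D_load = D_maint·R ≈ 2469 × 1.07441 ≈ 2652.72 mg.

2653 mg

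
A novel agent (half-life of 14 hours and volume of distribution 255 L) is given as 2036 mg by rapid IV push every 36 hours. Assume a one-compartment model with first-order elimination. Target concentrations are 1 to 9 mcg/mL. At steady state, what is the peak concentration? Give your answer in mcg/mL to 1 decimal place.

9.6 mcg/mL

τ/t½ = 36/14 ≈ 2.5714, so fraction remaining f = (1/2)^(36/14) ≈ 0.1682.
Accumulation ratio R = 1/(1 − f) ≈ 1/0.8318 ≈ 1.2022.
Single-dose peak C₀ = D/Vd = 2036/255 ≈ 7.984 mcg/mL.
Cmax,ss = C₀/(1 − f) ≈ 7.984/0.8318 ≈ 9.598 mcg/mL.
Peak 9.6 mcg/mL vs MTC 9 mcg/mL: exceeds toxic threshold.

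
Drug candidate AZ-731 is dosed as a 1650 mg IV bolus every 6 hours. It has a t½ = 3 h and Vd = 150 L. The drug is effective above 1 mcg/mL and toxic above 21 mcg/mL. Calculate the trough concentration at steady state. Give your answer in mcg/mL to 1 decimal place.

τ = 6 h = 2 half-lives, so f = (1/2)^2 = 0.25.
Accumulation ratio R = 1/(1 − f) = 1/0.75 = 4/3.
Single-dose peak C₀ = D/Vd = 1650/150 = 11 mcg/mL.
Steady-state peak Cmax,ss = C₀·R = 11 × 4/3 ≈ 14.667 mcg/mL.
Steady-state trough Cmin,ss = Cmax,ss·f ≈ 14.667 × 0.25 ≈ 3.667 mcg/mL.
Trough 3.7 mcg/mL vs MEC 1 mcg/mL: adequate.

3.7 mcg/mL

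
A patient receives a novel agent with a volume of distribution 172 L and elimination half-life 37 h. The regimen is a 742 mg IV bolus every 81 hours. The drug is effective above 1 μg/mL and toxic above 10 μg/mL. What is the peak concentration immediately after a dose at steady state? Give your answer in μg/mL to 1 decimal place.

Over one 81-h interval, 81/37 ≈ 2.1892 half-lives elapse, leaving f ≈ 0.2193 of each dose.
At steady state, accumulation factor R = 1/(1 − e^(−kτ)) ≈ 1.2809.
Single-dose peak C₀ = D/Vd = 742/172 ≈ 4.314 μg/mL.
Cmax,ss = C₀/(1 − f) ≈ 4.314/0.7807 ≈ 5.526 μg/mL.
Peak 5.5 μg/mL vs MTC 10 μg/mL: below toxic threshold.

5.5 μg/mL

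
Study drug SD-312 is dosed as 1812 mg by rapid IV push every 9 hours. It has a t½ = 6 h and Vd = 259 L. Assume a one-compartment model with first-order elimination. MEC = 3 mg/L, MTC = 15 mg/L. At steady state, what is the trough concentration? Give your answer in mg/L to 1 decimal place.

3.8 mg/L

τ/t½ = 9/6 ≈ 1.5, so fraction remaining f = (1/2)^(9/6) ≈ 0.3536.
Single-dose peak C₀ = D/Vd = 1812/259 ≈ 6.996 mg/L.
Steady-state trough Cmin,ss = C₀·f/(1−f) ≈ 6.996 × 0.3536/0.6464 ≈ 3.827 mg/L.
Trough 3.8 mg/L vs MEC 3 mg/L: adequate.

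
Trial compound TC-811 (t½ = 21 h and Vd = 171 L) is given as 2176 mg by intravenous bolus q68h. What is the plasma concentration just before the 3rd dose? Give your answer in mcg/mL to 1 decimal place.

1.5 mcg/mL

f = (1/2)^(τ/t½) = (1/2)^(68/21) ≈ 0.1060.
C₀ = D/Vd = 2176/171 ≈ 12.725 mcg/mL.
Before the 3rd dose, 2 doses have been given. Superposition: Cmin = C₀·(f + f²).
≈ 12.725 × (0.1060 + 0.0112) ≈ 12.725 × 0.1172 ≈ 1.491 mcg/mL.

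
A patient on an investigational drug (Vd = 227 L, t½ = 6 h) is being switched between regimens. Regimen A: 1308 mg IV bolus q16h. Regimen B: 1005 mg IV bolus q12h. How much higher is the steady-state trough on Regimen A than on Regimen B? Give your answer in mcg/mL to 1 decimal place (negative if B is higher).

-0.4 mcg/mL

Regimen A: f = (1/2)^(16/6) ≈ 0.1575; Cmin,ss = (1308/227)·f/(1−f) ≈ 1.077 mcg/mL.
Regimen B: f = (1/2)^(12/6) ≈ 0.2500; Cmin,ss = (1005/227)·f/(1−f) ≈ 1.476 mcg/mL.
Difference ≈ 1.077 − 1.476 ≈ -0.399 mcg/mL.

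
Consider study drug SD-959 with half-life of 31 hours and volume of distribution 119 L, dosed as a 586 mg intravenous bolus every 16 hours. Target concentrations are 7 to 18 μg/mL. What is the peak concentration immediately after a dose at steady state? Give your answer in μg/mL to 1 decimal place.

16.4 μg/mL

k = ln2/t½ = ln2/31 ≈ 0.022360 h⁻¹; fraction remaining f = e^(−kτ) = e^(−0.022360×16) ≈ 0.6992.
At steady state, accumulation factor R = 1/(1 − e^(−kτ)) ≈ 3.3245.
Each bolus raises the concentration by D/Vd = 586/119 ≈ 4.924 μg/mL.
Cmax,ss = C₀/(1 − f) ≈ 4.924/0.3008 ≈ 16.370 μg/mL.
Peak 16.4 μg/mL vs MTC 18 μg/mL: below toxic threshold.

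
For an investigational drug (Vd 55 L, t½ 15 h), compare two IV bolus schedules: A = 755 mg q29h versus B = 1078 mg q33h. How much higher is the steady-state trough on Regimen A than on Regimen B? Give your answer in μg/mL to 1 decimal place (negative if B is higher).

-0.6 μg/mL

Regimen A: f = (1/2)^(29/15) ≈ 0.2618; Cmin,ss = (755/55)·f/(1−f) ≈ 4.868 μg/mL.
Regimen B: f = (1/2)^(33/15) ≈ 0.2176; Cmin,ss = (1078/55)·f/(1−f) ≈ 5.451 μg/mL.
Difference ≈ 4.868 − 5.451 ≈ -0.583 μg/mL.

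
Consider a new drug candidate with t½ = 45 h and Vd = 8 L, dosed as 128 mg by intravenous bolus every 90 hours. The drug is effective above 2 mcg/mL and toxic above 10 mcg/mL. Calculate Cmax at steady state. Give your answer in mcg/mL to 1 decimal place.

The dosing interval is 2 half-lives, so f = 2^(−2) = 0.25.
Accumulation ratio R = 1/(1 − f) = 1/0.75 = 4/3.
Single-dose peak C₀ = D/Vd = 128/8 = 16 mcg/mL.
Steady-state peak Cmax,ss = C₀·R = 16 × 4/3 ≈ 21.333 mcg/mL.
Peak 21.3 mcg/mL vs MTC 10 mcg/mL: exceeds toxic threshold.

21.3 mcg/mL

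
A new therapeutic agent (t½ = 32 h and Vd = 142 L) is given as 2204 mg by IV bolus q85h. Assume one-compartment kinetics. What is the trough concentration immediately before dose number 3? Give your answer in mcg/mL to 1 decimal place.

f = (1/2)^(τ/t½) = (1/2)^(85/32) ≈ 0.1586.
C₀ = D/Vd = 2204/142 ≈ 15.521 mcg/mL.
Before the 3rd dose, 2 doses have been given. Superposition: Cmin = C₀·(f + f²).
≈ 15.521 × (0.1586 + 0.0252) ≈ 15.521 × 0.1838 ≈ 2.853 mcg/mL.

2.9 mcg/mL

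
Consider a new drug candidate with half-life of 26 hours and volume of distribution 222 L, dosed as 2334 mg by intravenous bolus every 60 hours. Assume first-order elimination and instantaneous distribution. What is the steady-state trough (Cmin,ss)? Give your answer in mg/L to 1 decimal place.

2.7 mg/L

τ/t½ = 60/26 ≈ 2.3077, so fraction remaining f = (1/2)^(60/26) ≈ 0.2020.
At steady state, accumulation factor R = 1/(1 − e^(−kτ)) ≈ 1.2531.
Each bolus raises the concentration by D/Vd = 2334/222 ≈ 10.514 mg/L.
Steady-state peak Cmax,ss = C₀·R ≈ 10.514 × 1.2531 ≈ 13.175 mg/L.
One interval later, Cmin,ss = Cmax,ss·e^(−kτ) ≈ 13.175 × 0.2020 ≈ 2.661 mg/L.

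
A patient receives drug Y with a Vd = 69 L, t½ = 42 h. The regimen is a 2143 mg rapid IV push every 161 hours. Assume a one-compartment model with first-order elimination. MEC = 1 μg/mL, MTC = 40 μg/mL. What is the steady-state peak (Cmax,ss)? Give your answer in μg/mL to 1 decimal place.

Over one 161-h interval, 161/42 ≈ 3.8333 half-lives elapse, leaving f ≈ 0.0702 of each dose.
Accumulation ratio R = 1/(1 − f) ≈ 1/0.9298 ≈ 1.0755.
Single-dose peak C₀ = D/Vd = 2143/69 ≈ 31.058 μg/mL.
Steady-state peak Cmax,ss = C₀·R ≈ 31.058 × 1.0755 ≈ 33.403 μg/mL.
Peak 33.4 μg/mL vs MTC 40 μg/mL: below toxic threshold.

33.4 μg/mL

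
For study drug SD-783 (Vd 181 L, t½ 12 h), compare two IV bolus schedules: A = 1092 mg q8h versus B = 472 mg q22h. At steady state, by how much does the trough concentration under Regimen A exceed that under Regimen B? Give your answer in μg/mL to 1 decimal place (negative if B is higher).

9.3 μg/mL

Regimen A: f = (1/2)^(8/12) ≈ 0.6300; Cmin,ss = (1092/181)·f/(1−f) ≈ 10.273 μg/mL.
Regimen B: f = (1/2)^(22/12) ≈ 0.2806; Cmin,ss = (472/181)·f/(1−f) ≈ 1.017 μg/mL.
Difference ≈ 10.273 − 1.017 ≈ 9.256 μg/mL.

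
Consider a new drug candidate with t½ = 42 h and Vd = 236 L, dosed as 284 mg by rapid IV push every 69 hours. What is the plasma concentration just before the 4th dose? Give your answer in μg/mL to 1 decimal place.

0.5 μg/mL

f = (1/2)^(τ/t½) = (1/2)^(69/42) ≈ 0.3202.
C₀ = D/Vd = 284/236 ≈ 1.203 μg/mL.
Before the 4th dose, 3 doses have been given. Superposition: Cmin = C₀·(f + f² + … + f^3).
≈ 1.203 × (0.3202 + 0.1025 + 0.0328) ≈ 1.203 × 0.4555 ≈ 0.548 μg/mL.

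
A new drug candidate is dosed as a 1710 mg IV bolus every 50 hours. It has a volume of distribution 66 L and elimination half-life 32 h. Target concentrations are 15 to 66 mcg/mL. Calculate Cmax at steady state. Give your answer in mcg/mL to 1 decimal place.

k = ln2/t½ = ln2/32 ≈ 0.021661 h⁻¹; fraction remaining f = e^(−kτ) = e^(−0.021661×50) ≈ 0.3386.
At steady state, accumulation factor R = 1/(1 − e^(−kτ)) ≈ 1.5119.
Single-dose peak C₀ = D/Vd = 1710/66 ≈ 25.909 mcg/mL.
Steady-state peak Cmax,ss = C₀·R ≈ 25.909 × 1.5119 ≈ 39.172 mcg/mL.
Peak 39.2 mcg/mL vs MTC 66 mcg/mL: below toxic threshold.

39.2 mcg/mL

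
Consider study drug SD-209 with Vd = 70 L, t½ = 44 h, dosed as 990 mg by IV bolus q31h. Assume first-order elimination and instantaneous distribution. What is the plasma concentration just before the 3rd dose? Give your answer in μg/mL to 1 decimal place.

14.0 μg/mL

f = (1/2)^(τ/t½) = (1/2)^(31/44) ≈ 0.6136.
C₀ = D/Vd = 990/70 ≈ 14.143 μg/mL.
Before the 3rd dose, 2 doses have been given. Superposition: Cmin = C₀·(f + f²).
≈ 14.143 × (0.6136 + 0.3765) ≈ 14.143 × 0.9901 ≈ 14.003 μg/mL.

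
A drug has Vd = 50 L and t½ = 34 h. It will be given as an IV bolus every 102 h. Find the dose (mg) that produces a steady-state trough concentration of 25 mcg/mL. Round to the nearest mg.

8750 mg

τ/t½ = 102/34 ≈ 3, so f = (1/2)^(102/34) ≈ 0.125000.
Cmin,ss = (D/Vd)·f/(1−f), so D = Cmin,ss·Vd·(1−f)/f.
D = 25 × 50 × (1−f)/f ≈ 25 × 50 × 7.00000 ≈ 8750.00 mg.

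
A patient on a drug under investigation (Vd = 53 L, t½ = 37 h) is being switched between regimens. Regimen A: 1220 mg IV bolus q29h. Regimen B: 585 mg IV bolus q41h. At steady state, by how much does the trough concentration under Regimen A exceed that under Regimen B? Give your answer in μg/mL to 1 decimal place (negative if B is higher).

22.3 μg/mL

Regimen A: f = (1/2)^(29/37) ≈ 0.5808; Cmin,ss = (1220/53)·f/(1−f) ≈ 31.893 μg/mL.
Regimen B: f = (1/2)^(41/37) ≈ 0.4639; Cmin,ss = (585/53)·f/(1−f) ≈ 9.551 μg/mL.
Difference ≈ 31.893 − 9.551 ≈ 22.342 μg/mL.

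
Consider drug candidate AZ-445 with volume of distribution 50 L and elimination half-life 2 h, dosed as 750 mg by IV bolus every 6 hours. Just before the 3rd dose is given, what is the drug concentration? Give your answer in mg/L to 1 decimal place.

f = (1/2)^(τ/t½) = (1/2)^(6/2) ≈ 0.1250.
C₀ = D/Vd = 750/50 ≈ 15.000 mg/L.
Before the 3rd dose, 2 doses have been given. Superposition: Cmin = C₀·(f + f²).
≈ 15.000 × (0.1250 + 0.0156) ≈ 15.000 × 0.1406 ≈ 2.109 mg/L.

2.1 mg/L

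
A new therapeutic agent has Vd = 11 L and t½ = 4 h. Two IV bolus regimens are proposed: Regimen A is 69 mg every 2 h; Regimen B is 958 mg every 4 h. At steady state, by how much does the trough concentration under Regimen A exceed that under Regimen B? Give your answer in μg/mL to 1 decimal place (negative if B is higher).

-71.9 μg/mL

Regimen A: f = (1/2)^(2/4) ≈ 0.7071; Cmin,ss = (69/11)·f/(1−f) ≈ 15.143 μg/mL.
Regimen B: f = (1/2)^(4/4) ≈ 0.5000; Cmin,ss = (958/11)·f/(1−f) ≈ 87.091 μg/mL.
Difference ≈ 15.143 − 87.091 ≈ -71.948 μg/mL.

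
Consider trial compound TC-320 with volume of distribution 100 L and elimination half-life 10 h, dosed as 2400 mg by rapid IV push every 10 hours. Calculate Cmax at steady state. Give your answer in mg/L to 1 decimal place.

The dosing interval is 1 half-life, so f = 2^(−1) = 0.5.
At steady state, R = 1/(1 − 0.5) = 2/1.
Single-dose peak C₀ = D/Vd = 2400/100 = 24 mg/L.
Steady-state peak Cmax,ss = C₀·R = 24 × 2/1 ≈ 48.000 mg/L.

48.0 mg/L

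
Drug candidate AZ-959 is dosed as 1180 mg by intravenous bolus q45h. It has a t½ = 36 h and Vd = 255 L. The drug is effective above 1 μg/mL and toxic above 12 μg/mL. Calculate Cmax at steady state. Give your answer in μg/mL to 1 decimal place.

8.0 μg/mL

τ/t½ = 45/36 ≈ 1.25, so fraction remaining f = (1/2)^(45/36) ≈ 0.4204.
At steady state, accumulation factor R = 1/(1 − e^(−kτ)) ≈ 1.7253.
Each bolus raises the concentration by D/Vd = 1180/255 ≈ 4.627 μg/mL.
Steady-state peak Cmax,ss = C₀·R ≈ 4.627 × 1.7253 ≈ 7.983 μg/mL.
Peak 8.0 μg/mL vs MTC 12 μg/mL: below toxic threshold.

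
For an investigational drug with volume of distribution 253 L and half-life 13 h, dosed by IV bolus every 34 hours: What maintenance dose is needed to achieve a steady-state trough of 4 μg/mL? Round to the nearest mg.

τ/t½ = 34/13 ≈ 2.6154, so f = (1/2)^(34/13) ≈ 0.163189.
Cmin,ss = (D/Vd)·f/(1−f), so D = Cmin,ss·Vd·(1−f)/f.
D = 4 × 253 × (1−f)/f ≈ 4 × 253 × 5.12786 ≈ 5189.39 mg.

5189 mg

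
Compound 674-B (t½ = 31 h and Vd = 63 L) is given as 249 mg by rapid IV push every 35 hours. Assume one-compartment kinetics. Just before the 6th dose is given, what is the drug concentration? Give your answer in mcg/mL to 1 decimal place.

f = (1/2)^(τ/t½) = (1/2)^(35/31) ≈ 0.4572.
C₀ = D/Vd = 249/63 ≈ 3.952 mcg/mL.
Before the 6th dose, 5 doses have been given. Superposition: Cmin = C₀·(f + f² + … + f^5).
≈ 3.952 × (0.4572 + 0.2090 + 0.0956 + 0.0437 + 0.0200) ≈ 3.952 × 0.8255 ≈ 3.262 mcg/mL.

3.3 mcg/mL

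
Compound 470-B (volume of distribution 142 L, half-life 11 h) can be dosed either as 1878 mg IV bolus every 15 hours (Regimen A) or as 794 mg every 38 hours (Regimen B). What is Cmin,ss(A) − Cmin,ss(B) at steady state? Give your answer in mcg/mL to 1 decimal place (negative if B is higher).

Regimen A: f = (1/2)^(15/11) ≈ 0.3886; Cmin,ss = (1878/142)·f/(1−f) ≈ 8.406 mcg/mL.
Regimen B: f = (1/2)^(38/11) ≈ 0.0912; Cmin,ss = (794/142)·f/(1−f) ≈ 0.561 mcg/mL.
Difference ≈ 8.406 − 0.561 ≈ 7.845 mcg/mL.

7.8 mcg/mL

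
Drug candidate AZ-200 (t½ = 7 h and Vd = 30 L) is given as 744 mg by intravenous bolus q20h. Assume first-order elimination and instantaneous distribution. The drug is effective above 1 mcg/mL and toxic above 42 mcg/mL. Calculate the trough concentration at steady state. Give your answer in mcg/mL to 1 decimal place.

4.0 mcg/mL

k = ln2/t½ = ln2/7 ≈ 0.099021 h⁻¹; fraction remaining f = e^(−kτ) = e^(−0.099021×20) ≈ 0.1380.
At steady state, accumulation factor R = 1/(1 − e^(−kτ)) ≈ 1.1601.
Single-dose peak C₀ = D/Vd = 744/30 ≈ 24.800 mcg/mL.
Steady-state peak Cmax,ss = C₀·R ≈ 24.800 × 1.1601 ≈ 28.770 mcg/mL.
Steady-state trough Cmin,ss = Cmax,ss·f ≈ 28.770 × 0.1380 ≈ 3.970 mcg/mL.
Trough 4.0 mcg/mL vs MEC 1 mcg/mL: adequate.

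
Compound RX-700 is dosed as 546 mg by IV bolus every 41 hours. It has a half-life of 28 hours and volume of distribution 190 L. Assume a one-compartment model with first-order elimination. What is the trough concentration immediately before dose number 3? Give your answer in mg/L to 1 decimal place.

1.4 mg/L

f = (1/2)^(τ/t½) = (1/2)^(41/28) ≈ 0.3624.
C₀ = D/Vd = 546/190 ≈ 2.874 mg/L.
Before the 3rd dose, 2 doses have been given. Superposition: Cmin = C₀·(f + f²).
≈ 2.874 × (0.3624 + 0.1313) ≈ 2.874 × 0.4937 ≈ 1.419 mg/L.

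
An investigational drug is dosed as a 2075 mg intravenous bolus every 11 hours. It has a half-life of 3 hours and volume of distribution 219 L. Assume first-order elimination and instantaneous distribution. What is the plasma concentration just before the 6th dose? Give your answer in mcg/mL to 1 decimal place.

0.8 mcg/mL

f = (1/2)^(τ/t½) = (1/2)^(11/3) ≈ 0.0787.
C₀ = D/Vd = 2075/219 ≈ 9.475 mcg/mL.
Before the 6th dose, 5 doses have been given. Superposition: Cmin = C₀·(f + f² + … + f^5).
≈ 9.475 × (0.0787 + 0.0062 + 0.0005 + 0.0000 + 0.0000) ≈ 9.475 × 0.0854 ≈ 0.809 mcg/mL.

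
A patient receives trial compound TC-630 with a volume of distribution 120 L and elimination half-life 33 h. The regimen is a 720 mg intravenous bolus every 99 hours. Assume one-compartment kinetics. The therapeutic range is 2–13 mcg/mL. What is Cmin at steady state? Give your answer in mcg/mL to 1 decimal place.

τ = 99 h = 3 half-lives, so f = (1/2)^3 = 0.125.
Accumulation ratio R = 1/(1 − f) = 1/0.875 = 8/7.
Single-dose peak C₀ = D/Vd = 720/120 = 6 mcg/mL.
Steady-state peak Cmax,ss = C₀·R = 6 × 8/7 ≈ 6.857 mcg/mL.
Steady-state trough Cmin,ss = Cmax,ss·f ≈ 6.857 × 0.125 ≈ 0.857 mcg/mL.
Trough 0.9 mcg/mL vs MEC 2 mcg/mL: subtherapeutic.

0.9 mcg/mL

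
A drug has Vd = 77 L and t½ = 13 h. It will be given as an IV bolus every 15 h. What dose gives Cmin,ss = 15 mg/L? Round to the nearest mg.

τ/t½ = 15/13 ≈ 1.1538, so f = (1/2)^(15/13) ≈ 0.449425.
Cmin,ss = (D/Vd)·f/(1−f), so D = Cmin,ss·Vd·(1−f)/f.
D = 15 × 77 × (1−f)/f ≈ 15 × 77 × 1.22507 ≈ 1414.96 mg.

1415 mg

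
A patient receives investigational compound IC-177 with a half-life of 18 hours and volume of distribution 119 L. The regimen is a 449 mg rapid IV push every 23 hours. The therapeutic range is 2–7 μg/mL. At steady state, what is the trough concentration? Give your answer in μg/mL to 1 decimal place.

2.6 μg/mL

Over one 23-h interval, 23/18 ≈ 1.2778 half-lives elapse, leaving f ≈ 0.4124 of each dose.
At steady state, accumulation factor R = 1/(1 − e^(−kτ)) ≈ 1.7018.
Single-dose peak C₀ = D/Vd = 449/119 ≈ 3.773 μg/mL.
Cmax,ss = C₀/(1 − f) ≈ 3.773/0.5876 ≈ 6.421 μg/mL.
Steady-state trough Cmin,ss = Cmax,ss·f ≈ 6.421 × 0.4124 ≈ 2.648 μg/mL.
Trough 2.6 μg/mL vs MEC 2 μg/mL: adequate.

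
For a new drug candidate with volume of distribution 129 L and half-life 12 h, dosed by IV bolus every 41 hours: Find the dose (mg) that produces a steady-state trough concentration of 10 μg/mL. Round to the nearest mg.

12486 mg

τ/t½ = 41/12 ≈ 3.4167, so f = (1/2)^(41/12) ≈ 0.093644.
Cmin,ss = (D/Vd)·f/(1−f), so D = Cmin,ss·Vd·(1−f)/f.
D = 10 × 129 × (1−f)/f ≈ 10 × 129 × 9.67874 ≈ 12485.57 mg.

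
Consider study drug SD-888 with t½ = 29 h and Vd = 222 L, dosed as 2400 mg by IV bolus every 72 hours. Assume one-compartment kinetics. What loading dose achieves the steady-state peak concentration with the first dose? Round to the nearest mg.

f = (1/2)^(72/29) ≈ 0.178902; accumulation ratio R = 1/(1−f) ≈ 1.21788.
Loading dose to hit Cmax,ss on first dose: D_load = D_maint·R ≈ 2400 × 1.21788 ≈ 2922.91 mg.

2923 mg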